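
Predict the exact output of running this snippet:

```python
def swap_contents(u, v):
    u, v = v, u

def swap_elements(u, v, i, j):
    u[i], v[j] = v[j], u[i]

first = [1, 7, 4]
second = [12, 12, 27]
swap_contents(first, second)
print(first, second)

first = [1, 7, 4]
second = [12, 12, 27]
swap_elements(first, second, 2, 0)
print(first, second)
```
[1, 7, 4] [12, 12, 27]
[1, 7, 12] [4, 12, 27]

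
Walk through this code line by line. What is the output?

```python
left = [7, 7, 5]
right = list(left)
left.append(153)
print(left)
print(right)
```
[7, 7, 5, 153]
[7, 7, 5]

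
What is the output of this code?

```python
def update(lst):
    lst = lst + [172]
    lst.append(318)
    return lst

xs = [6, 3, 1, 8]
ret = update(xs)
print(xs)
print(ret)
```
[6, 3, 1, 8]
[6, 3, 1, 8, 172, 318]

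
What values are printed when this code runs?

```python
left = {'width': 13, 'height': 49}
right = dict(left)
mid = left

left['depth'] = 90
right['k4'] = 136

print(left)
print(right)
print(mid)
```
{'width': 13, 'height': 49, 'depth': 90}
{'width': 13, 'height': 49, 'k4': 136}
{'width': 13, 'height': 49, 'depth': 90}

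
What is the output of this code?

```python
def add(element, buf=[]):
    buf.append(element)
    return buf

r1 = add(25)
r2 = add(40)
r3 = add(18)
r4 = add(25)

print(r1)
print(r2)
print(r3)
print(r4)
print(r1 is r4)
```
[25, 40, 18, 25]
[25, 40, 18, 25]
[25, 40, 18, 25]
[25, 40, 18, 25]
True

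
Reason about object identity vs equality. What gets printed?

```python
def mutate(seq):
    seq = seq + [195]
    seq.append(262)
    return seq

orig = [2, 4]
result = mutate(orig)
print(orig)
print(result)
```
[2, 4]
[2, 4, 195, 262]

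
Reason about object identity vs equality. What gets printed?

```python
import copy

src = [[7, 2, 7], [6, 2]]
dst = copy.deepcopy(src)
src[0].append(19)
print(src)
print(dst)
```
[[7, 2, 7, 19], [6, 2]]
[[7, 2, 7], [6, 2]]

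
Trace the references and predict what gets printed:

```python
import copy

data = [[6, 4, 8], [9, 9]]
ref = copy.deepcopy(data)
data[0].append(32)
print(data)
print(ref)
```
[[6, 4, 8, 32], [9, 9]]
[[6, 4, 8], [9, 9]]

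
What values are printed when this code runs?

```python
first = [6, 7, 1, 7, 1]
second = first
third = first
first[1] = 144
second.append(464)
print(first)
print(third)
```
[6, 144, 1, 7, 1, 464]
[6, 144, 1, 7, 1, 464]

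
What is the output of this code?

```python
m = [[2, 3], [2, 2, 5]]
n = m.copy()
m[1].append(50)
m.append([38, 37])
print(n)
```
[[2, 3], [2, 2, 5, 50]]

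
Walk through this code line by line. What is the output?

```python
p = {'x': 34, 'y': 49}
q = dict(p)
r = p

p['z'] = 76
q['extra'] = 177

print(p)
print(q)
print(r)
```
{'x': 34, 'y': 49, 'z': 76}
{'x': 34, 'y': 49, 'extra': 177}
{'x': 34, 'y': 49, 'z': 76}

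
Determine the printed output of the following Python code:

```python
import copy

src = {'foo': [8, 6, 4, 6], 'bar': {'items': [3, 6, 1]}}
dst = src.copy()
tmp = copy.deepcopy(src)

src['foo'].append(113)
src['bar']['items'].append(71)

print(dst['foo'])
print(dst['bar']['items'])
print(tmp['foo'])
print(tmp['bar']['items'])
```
[8, 6, 4, 6, 113]
[3, 6, 1, 71]
[8, 6, 4, 6]
[3, 6, 1]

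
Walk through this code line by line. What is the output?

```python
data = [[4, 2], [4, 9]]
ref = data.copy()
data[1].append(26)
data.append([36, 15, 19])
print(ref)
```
[[4, 2], [4, 9, 26]]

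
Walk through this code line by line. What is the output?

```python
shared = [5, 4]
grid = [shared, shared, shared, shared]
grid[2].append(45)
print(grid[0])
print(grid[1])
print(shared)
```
[5, 4, 45]
[5, 4, 45]
[5, 4, 45]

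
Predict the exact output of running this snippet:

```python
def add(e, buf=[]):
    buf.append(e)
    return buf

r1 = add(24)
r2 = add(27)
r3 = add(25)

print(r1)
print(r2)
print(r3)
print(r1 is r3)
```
[24, 27, 25]
[24, 27, 25]
[24, 27, 25]
True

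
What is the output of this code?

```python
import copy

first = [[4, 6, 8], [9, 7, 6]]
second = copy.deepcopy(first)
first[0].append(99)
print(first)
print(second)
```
[[4, 6, 8, 99], [9, 7, 6]]
[[4, 6, 8], [9, 7, 6]]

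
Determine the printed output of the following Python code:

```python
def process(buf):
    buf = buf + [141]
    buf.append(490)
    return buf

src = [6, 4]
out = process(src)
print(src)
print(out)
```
[6, 4]
[6, 4, 141, 490]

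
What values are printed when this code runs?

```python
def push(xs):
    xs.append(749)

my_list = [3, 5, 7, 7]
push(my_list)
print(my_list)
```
[3, 5, 7, 7, 749]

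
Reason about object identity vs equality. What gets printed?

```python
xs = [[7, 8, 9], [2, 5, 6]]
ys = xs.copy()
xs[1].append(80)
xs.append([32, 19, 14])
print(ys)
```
[[7, 8, 9], [2, 5, 6, 80]]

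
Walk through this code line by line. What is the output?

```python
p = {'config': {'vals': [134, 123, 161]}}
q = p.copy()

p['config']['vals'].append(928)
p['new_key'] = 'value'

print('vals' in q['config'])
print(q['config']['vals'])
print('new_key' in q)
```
True
[134, 123, 161, 928]
False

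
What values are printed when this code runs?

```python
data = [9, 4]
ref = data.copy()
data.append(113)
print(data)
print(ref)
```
[9, 4, 113]
[9, 4]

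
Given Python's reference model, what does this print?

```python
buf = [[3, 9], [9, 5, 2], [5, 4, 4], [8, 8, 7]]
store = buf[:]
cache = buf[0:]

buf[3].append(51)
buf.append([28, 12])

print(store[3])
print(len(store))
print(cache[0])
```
[8, 8, 7, 51]
4
[3, 9]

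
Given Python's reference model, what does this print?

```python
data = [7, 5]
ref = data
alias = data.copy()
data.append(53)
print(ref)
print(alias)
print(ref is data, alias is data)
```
[7, 5, 53]
[7, 5]
True False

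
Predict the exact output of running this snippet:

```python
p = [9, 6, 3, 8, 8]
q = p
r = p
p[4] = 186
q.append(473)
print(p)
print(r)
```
[9, 6, 3, 8, 186, 473]
[9, 6, 3, 8, 186, 473]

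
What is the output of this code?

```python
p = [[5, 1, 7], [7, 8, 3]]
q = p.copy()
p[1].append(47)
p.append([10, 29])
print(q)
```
[[5, 1, 7], [7, 8, 3, 47]]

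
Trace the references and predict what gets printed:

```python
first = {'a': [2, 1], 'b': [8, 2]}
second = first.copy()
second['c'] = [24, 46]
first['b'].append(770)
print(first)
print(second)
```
{'a': [2, 1], 'b': [8, 2, 770]}
{'a': [2, 1], 'b': [8, 2, 770], 'c': [24, 46]}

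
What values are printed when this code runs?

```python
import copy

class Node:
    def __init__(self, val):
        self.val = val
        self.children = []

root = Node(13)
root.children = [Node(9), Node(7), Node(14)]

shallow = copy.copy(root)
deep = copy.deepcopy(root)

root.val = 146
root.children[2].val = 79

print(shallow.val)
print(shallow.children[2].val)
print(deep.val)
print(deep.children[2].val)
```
13
79
13
14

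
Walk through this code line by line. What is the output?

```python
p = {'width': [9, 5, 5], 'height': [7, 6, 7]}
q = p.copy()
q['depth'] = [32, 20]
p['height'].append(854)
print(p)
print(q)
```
{'width': [9, 5, 5], 'height': [7, 6, 7, 854]}
{'width': [9, 5, 5], 'height': [7, 6, 7, 854], 'depth': [32, 20]}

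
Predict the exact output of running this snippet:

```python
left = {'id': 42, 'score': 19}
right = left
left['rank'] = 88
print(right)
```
{'id': 42, 'score': 19, 'rank': 88}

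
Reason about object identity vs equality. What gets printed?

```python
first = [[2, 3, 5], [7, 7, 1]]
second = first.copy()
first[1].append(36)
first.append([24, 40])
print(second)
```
[[2, 3, 5], [7, 7, 1, 36]]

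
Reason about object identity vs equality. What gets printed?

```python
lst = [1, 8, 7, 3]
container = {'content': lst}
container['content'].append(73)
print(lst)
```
[1, 8, 7, 3, 73]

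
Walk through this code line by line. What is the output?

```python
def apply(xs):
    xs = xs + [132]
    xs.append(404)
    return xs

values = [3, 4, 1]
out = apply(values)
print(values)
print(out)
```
[3, 4, 1]
[3, 4, 1, 132, 404]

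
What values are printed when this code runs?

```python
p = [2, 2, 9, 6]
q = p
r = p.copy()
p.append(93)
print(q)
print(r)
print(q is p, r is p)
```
[2, 2, 9, 6, 93]
[2, 2, 9, 6]
True False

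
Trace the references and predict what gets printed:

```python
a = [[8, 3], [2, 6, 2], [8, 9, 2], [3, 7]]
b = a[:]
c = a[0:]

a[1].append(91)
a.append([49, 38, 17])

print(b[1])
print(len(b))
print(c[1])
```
[2, 6, 2, 91]
4
[2, 6, 2, 91]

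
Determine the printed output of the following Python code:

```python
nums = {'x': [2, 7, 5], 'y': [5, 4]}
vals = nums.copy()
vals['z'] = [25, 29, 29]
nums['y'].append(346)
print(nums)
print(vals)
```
{'x': [2, 7, 5], 'y': [5, 4, 346]}
{'x': [2, 7, 5], 'y': [5, 4, 346], 'z': [25, 29, 29]}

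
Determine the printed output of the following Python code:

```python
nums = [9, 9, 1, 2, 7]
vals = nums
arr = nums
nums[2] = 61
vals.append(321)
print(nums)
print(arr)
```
[9, 9, 61, 2, 7, 321]
[9, 9, 61, 2, 7, 321]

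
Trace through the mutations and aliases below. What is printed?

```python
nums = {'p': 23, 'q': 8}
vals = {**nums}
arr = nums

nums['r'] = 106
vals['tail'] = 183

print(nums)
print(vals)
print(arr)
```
{'p': 23, 'q': 8, 'r': 106}
{'p': 23, 'q': 8, 'tail': 183}
{'p': 23, 'q': 8, 'r': 106}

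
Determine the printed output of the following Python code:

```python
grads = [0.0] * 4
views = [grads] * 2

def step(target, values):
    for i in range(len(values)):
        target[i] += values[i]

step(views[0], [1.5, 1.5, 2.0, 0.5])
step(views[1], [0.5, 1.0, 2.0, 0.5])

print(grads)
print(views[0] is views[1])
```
[2.0, 2.5, 4.0, 1.0]
True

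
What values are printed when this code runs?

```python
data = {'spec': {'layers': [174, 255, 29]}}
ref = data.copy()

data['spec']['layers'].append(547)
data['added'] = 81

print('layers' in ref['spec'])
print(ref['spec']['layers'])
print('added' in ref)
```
True
[174, 255, 29, 547]
False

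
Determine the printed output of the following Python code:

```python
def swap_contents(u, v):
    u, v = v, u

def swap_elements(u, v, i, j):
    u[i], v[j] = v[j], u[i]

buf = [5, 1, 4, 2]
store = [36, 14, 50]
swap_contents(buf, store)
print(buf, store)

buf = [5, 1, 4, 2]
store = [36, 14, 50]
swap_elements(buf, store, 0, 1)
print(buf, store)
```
[5, 1, 4, 2] [36, 14, 50]
[14, 1, 4, 2] [36, 5, 50]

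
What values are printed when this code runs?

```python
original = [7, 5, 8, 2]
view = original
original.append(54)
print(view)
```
[7, 5, 8, 2, 54]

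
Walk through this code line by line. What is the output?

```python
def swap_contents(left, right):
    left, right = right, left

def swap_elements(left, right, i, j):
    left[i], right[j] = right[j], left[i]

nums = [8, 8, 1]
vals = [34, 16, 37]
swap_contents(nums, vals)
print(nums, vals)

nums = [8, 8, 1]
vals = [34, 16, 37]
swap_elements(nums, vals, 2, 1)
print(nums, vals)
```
[8, 8, 1] [34, 16, 37]
[8, 8, 16] [34, 1, 37]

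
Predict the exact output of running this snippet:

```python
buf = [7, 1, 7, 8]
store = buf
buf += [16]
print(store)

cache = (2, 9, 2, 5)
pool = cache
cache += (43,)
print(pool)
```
[7, 1, 7, 8, 16]
(2, 9, 2, 5)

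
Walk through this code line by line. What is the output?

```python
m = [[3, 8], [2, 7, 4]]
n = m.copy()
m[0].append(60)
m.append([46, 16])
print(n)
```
[[3, 8, 60], [2, 7, 4]]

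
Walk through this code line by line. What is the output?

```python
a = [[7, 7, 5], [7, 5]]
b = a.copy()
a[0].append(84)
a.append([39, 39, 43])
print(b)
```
[[7, 7, 5, 84], [7, 5]]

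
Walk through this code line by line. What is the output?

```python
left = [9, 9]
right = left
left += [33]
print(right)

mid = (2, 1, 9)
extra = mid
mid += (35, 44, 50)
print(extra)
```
[9, 9, 33]
(2, 1, 9)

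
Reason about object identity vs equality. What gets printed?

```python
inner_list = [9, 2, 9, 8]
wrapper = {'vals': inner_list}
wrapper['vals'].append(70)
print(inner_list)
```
[9, 2, 9, 8, 70]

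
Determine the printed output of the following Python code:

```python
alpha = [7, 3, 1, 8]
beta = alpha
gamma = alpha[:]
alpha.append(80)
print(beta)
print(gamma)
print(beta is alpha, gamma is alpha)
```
[7, 3, 1, 8, 80]
[7, 3, 1, 8]
True False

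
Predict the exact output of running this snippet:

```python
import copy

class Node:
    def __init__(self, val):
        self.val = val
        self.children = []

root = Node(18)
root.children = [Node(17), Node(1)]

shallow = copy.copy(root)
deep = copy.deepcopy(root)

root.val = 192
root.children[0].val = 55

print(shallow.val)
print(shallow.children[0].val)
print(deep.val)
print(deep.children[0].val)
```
18
55
18
17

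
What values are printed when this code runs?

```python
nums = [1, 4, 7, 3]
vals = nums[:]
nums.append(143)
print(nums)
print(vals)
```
[1, 4, 7, 3, 143]
[1, 4, 7, 3]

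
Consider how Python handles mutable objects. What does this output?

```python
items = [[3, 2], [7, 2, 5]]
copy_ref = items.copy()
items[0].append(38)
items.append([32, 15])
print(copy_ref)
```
[[3, 2, 38], [7, 2, 5]]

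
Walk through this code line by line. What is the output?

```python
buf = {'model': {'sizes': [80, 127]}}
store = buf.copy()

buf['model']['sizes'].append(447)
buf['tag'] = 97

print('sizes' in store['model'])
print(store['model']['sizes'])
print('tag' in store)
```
True
[80, 127, 447]
False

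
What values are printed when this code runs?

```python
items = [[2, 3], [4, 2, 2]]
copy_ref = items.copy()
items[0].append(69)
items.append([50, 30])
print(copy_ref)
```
[[2, 3, 69], [4, 2, 2]]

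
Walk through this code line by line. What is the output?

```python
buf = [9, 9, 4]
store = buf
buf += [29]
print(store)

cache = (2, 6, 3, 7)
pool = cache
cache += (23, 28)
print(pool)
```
[9, 9, 4, 29]
(2, 6, 3, 7)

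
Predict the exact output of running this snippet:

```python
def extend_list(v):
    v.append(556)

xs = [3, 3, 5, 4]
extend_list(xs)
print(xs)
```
[3, 3, 5, 4, 556]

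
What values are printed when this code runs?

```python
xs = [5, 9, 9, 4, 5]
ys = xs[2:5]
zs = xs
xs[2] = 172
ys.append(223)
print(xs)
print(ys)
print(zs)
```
[5, 9, 172, 4, 5]
[9, 4, 5, 223]
[5, 9, 172, 4, 5]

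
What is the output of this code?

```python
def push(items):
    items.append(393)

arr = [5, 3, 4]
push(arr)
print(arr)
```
[5, 3, 4, 393]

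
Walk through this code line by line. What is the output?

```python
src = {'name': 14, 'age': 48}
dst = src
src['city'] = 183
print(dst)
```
{'name': 14, 'age': 48, 'city': 183}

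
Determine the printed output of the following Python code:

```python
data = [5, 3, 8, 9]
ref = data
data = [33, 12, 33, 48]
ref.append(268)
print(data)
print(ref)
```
[33, 12, 33, 48]
[5, 3, 8, 9, 268]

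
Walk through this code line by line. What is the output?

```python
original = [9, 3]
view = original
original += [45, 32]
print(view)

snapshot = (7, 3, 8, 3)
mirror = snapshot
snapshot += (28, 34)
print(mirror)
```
[9, 3, 45, 32]
(7, 3, 8, 3)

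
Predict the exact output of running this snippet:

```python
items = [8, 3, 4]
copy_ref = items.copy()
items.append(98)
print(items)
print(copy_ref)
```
[8, 3, 4, 98]
[8, 3, 4]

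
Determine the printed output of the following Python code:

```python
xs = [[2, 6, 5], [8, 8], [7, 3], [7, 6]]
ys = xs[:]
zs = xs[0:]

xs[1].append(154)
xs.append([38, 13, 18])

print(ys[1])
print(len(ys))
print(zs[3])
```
[8, 8, 154]
4
[7, 6]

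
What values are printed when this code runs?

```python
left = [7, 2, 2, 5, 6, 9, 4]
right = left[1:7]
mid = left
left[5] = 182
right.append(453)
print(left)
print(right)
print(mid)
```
[7, 2, 2, 5, 6, 182, 4]
[2, 2, 5, 6, 9, 4, 453]
[7, 2, 2, 5, 6, 182, 4]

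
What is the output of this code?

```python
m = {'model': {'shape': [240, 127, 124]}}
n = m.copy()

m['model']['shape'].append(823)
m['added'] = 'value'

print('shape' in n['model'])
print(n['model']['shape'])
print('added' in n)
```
True
[240, 127, 124, 823]
False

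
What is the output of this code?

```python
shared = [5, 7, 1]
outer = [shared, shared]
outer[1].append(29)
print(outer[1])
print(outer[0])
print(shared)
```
[5, 7, 1, 29]
[5, 7, 1, 29]
[5, 7, 1, 29]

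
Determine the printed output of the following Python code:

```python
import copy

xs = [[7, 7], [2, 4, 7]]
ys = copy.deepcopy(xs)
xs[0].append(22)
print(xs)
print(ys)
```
[[7, 7, 22], [2, 4, 7]]
[[7, 7], [2, 4, 7]]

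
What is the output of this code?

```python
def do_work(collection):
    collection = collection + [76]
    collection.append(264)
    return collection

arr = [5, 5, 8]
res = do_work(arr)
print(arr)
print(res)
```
[5, 5, 8]
[5, 5, 8, 76, 264]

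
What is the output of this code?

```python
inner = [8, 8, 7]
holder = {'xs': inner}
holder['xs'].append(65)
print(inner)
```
[8, 8, 7, 65]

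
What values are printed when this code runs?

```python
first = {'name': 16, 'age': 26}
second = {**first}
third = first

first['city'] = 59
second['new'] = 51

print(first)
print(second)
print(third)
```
{'name': 16, 'age': 26, 'city': 59}
{'name': 16, 'age': 26, 'new': 51}
{'name': 16, 'age': 26, 'city': 59}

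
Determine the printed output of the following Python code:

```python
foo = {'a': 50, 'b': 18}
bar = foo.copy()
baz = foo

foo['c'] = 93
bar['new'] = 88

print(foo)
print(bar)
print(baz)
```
{'a': 50, 'b': 18, 'c': 93}
{'a': 50, 'b': 18, 'new': 88}
{'a': 50, 'b': 18, 'c': 93}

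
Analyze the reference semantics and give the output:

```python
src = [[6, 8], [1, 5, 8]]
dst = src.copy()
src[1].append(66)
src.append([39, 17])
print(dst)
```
[[6, 8], [1, 5, 8, 66]]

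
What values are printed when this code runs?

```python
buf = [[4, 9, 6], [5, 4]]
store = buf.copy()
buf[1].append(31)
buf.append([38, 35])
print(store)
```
[[4, 9, 6], [5, 4, 31]]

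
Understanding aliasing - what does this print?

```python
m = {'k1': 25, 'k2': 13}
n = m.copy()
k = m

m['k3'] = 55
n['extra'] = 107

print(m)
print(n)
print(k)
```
{'k1': 25, 'k2': 13, 'k3': 55}
{'k1': 25, 'k2': 13, 'extra': 107}
{'k1': 25, 'k2': 13, 'k3': 55}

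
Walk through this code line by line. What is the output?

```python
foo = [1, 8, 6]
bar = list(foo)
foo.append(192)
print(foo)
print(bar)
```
[1, 8, 6, 192]
[1, 8, 6]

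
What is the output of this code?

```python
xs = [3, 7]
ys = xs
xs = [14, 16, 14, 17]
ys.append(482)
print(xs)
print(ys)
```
[14, 16, 14, 17]
[3, 7, 482]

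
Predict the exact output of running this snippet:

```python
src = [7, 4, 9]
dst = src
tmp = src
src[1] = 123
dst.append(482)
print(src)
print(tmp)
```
[7, 123, 9, 482]
[7, 123, 9, 482]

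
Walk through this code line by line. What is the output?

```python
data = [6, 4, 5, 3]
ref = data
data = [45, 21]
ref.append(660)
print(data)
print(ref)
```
[45, 21]
[6, 4, 5, 3, 660]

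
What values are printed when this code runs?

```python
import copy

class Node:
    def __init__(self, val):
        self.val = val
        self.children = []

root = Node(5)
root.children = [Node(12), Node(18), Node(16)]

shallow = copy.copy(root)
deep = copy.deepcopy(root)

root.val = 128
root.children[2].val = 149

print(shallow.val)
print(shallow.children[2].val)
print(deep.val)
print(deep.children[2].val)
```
5
149
5
16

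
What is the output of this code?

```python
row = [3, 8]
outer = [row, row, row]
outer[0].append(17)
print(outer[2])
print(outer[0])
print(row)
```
[3, 8, 17]
[3, 8, 17]
[3, 8, 17]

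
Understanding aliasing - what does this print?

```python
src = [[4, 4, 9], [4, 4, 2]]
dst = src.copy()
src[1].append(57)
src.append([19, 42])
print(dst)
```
[[4, 4, 9], [4, 4, 2, 57]]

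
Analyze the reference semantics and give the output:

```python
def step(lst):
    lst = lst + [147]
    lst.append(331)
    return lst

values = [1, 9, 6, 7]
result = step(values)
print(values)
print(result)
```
[1, 9, 6, 7]
[1, 9, 6, 7, 147, 331]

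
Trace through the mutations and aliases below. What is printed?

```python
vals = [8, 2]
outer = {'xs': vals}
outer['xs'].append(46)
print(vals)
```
[8, 2, 46]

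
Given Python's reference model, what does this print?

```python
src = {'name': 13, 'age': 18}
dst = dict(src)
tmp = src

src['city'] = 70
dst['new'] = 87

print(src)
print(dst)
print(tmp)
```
{'name': 13, 'age': 18, 'city': 70}
{'name': 13, 'age': 18, 'new': 87}
{'name': 13, 'age': 18, 'city': 70}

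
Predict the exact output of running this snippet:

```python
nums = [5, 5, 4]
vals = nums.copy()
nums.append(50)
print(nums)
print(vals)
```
[5, 5, 4, 50]
[5, 5, 4]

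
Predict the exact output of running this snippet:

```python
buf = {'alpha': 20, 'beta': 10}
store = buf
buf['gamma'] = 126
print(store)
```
{'alpha': 20, 'beta': 10, 'gamma': 126}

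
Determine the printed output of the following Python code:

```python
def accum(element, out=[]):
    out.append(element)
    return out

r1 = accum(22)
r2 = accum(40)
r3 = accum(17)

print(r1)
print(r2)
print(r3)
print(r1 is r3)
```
[22, 40, 17]
[22, 40, 17]
[22, 40, 17]
True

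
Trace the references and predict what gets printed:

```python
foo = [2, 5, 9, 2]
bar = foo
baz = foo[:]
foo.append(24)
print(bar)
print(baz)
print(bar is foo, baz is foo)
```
[2, 5, 9, 2, 24]
[2, 5, 9, 2]
True False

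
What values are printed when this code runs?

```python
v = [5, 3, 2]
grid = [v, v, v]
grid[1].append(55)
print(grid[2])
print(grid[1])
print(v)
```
[5, 3, 2, 55]
[5, 3, 2, 55]
[5, 3, 2, 55]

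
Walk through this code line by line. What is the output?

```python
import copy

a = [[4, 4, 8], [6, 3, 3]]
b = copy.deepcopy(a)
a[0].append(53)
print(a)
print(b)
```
[[4, 4, 8, 53], [6, 3, 3]]
[[4, 4, 8], [6, 3, 3]]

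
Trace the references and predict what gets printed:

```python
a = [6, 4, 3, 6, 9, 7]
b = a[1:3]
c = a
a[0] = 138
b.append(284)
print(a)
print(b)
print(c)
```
[138, 4, 3, 6, 9, 7]
[4, 3, 284]
[138, 4, 3, 6, 9, 7]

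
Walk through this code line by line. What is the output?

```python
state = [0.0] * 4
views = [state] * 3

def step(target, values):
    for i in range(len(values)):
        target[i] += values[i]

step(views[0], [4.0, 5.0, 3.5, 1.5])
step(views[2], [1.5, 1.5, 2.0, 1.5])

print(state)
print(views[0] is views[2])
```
[5.5, 6.5, 5.5, 3.0]
True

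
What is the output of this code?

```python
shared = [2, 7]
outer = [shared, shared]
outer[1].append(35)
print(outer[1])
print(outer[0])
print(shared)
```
[2, 7, 35]
[2, 7, 35]
[2, 7, 35]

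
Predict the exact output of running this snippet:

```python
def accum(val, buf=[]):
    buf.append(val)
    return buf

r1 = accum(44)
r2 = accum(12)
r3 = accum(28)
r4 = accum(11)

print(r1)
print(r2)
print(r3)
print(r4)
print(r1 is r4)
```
[44, 12, 28, 11]
[44, 12, 28, 11]
[44, 12, 28, 11]
[44, 12, 28, 11]
True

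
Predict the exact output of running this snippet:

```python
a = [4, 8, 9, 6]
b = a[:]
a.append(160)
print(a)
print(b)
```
[4, 8, 9, 6, 160]
[4, 8, 9, 6]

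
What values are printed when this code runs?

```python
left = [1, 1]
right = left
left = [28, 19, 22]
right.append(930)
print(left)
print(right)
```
[28, 19, 22]
[1, 1, 930]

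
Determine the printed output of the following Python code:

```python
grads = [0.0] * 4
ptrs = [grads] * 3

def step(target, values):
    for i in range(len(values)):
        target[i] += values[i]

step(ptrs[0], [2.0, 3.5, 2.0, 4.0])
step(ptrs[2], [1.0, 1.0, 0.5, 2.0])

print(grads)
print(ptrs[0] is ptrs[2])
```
[3.0, 4.5, 2.5, 6.0]
True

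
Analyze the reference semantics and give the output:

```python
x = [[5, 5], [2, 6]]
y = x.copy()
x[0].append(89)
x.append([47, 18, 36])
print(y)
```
[[5, 5, 89], [2, 6]]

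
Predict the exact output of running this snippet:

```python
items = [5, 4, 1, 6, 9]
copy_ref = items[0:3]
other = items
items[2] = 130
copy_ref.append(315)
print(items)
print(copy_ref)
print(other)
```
[5, 4, 130, 6, 9]
[5, 4, 1, 315]
[5, 4, 130, 6, 9]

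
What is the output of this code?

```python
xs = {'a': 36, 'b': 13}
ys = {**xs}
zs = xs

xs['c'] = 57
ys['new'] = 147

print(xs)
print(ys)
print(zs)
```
{'a': 36, 'b': 13, 'c': 57}
{'a': 36, 'b': 13, 'new': 147}
{'a': 36, 'b': 13, 'c': 57}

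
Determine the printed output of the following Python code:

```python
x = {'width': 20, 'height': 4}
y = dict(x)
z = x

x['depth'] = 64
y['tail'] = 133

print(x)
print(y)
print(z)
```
{'width': 20, 'height': 4, 'depth': 64}
{'width': 20, 'height': 4, 'tail': 133}
{'width': 20, 'height': 4, 'depth': 64}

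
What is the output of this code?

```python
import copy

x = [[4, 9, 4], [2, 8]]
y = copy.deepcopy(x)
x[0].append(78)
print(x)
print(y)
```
[[4, 9, 4, 78], [2, 8]]
[[4, 9, 4], [2, 8]]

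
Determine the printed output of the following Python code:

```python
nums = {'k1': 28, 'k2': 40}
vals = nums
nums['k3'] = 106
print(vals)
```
{'k1': 28, 'k2': 40, 'k3': 106}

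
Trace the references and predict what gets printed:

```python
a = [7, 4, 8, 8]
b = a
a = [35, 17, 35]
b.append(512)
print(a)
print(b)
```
[35, 17, 35]
[7, 4, 8, 8, 512]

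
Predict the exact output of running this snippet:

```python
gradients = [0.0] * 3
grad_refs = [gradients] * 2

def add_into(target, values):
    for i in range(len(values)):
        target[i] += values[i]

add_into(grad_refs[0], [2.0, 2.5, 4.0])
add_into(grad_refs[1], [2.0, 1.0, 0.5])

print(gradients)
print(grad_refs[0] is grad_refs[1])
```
[4.0, 3.5, 4.5]
True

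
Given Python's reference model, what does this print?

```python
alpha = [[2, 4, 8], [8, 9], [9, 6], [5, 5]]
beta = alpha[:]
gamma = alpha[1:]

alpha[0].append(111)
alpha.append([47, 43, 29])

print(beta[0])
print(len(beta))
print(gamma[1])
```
[2, 4, 8, 111]
4
[9, 6]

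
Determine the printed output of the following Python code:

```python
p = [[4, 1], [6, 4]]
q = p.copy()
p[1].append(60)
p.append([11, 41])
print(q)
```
[[4, 1], [6, 4, 60]]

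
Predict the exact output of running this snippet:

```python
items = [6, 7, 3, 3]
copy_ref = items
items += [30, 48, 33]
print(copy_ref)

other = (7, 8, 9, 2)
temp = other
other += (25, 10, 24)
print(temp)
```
[6, 7, 3, 3, 30, 48, 33]
(7, 8, 9, 2)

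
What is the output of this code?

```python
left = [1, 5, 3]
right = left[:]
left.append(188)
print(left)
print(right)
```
[1, 5, 3, 188]
[1, 5, 3]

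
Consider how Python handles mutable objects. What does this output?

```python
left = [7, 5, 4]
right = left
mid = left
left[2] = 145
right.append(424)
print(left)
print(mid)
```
[7, 5, 145, 424]
[7, 5, 145, 424]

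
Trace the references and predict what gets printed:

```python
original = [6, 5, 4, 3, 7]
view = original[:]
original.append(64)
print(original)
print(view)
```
[6, 5, 4, 3, 7, 64]
[6, 5, 4, 3, 7]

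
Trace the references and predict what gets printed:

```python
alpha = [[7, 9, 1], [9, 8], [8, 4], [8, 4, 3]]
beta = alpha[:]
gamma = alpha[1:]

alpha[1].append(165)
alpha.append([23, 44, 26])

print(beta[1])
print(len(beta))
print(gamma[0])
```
[9, 8, 165]
4
[9, 8, 165]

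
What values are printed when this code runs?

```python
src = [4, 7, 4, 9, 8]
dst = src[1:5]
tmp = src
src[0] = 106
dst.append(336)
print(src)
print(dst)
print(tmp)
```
[106, 7, 4, 9, 8]
[7, 4, 9, 8, 336]
[106, 7, 4, 9, 8]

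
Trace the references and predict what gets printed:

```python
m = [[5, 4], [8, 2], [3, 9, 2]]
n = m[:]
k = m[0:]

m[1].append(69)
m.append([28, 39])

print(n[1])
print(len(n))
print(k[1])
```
[8, 2, 69]
3
[8, 2, 69]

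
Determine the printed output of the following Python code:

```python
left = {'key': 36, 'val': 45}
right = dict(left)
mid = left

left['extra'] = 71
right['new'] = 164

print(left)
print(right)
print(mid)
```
{'key': 36, 'val': 45, 'extra': 71}
{'key': 36, 'val': 45, 'new': 164}
{'key': 36, 'val': 45, 'extra': 71}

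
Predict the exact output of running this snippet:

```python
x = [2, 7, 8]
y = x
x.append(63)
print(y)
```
[2, 7, 8, 63]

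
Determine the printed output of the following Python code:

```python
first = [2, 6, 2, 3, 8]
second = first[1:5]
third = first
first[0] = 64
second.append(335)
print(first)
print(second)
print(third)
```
[64, 6, 2, 3, 8]
[6, 2, 3, 8, 335]
[64, 6, 2, 3, 8]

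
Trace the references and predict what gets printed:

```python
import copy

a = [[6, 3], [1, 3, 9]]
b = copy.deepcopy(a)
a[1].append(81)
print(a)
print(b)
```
[[6, 3], [1, 3, 9, 81]]
[[6, 3], [1, 3, 9]]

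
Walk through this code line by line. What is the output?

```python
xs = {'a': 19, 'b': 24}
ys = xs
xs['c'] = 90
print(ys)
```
{'a': 19, 'b': 24, 'c': 90}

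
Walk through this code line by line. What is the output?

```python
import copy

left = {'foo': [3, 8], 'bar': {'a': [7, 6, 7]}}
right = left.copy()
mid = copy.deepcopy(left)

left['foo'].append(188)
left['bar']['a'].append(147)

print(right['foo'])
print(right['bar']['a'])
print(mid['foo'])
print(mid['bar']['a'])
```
[3, 8, 188]
[7, 6, 7, 147]
[3, 8]
[7, 6, 7]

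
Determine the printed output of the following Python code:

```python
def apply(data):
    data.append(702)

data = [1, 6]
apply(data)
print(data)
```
[1, 6, 702]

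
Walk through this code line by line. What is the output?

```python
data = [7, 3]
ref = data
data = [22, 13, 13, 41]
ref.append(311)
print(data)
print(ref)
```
[22, 13, 13, 41]
[7, 3, 311]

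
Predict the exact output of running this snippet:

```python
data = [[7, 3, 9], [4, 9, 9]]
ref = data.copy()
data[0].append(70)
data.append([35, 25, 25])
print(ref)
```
[[7, 3, 9, 70], [4, 9, 9]]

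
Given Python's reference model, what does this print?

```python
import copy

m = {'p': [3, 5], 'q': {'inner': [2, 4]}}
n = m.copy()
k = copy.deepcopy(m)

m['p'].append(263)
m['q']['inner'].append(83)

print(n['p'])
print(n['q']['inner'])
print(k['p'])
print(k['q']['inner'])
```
[3, 5, 263]
[2, 4, 83]
[3, 5]
[2, 4]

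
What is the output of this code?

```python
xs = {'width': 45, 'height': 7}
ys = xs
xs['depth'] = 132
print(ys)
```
{'width': 45, 'height': 7, 'depth': 132}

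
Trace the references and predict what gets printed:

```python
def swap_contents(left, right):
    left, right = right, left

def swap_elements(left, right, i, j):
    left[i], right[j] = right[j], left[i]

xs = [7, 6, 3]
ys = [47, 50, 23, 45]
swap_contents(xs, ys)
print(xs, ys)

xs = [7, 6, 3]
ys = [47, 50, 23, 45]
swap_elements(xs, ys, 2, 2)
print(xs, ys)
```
[7, 6, 3] [47, 50, 23, 45]
[7, 6, 23] [47, 50, 3, 45]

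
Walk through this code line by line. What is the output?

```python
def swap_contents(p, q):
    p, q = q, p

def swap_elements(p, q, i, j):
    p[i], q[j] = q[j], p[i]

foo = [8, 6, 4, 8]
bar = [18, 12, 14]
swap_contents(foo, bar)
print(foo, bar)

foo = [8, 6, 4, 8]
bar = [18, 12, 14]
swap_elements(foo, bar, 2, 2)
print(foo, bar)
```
[8, 6, 4, 8] [18, 12, 14]
[8, 6, 14, 8] [18, 12, 4]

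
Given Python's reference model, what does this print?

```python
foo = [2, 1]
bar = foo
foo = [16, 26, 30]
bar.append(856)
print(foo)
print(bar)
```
[16, 26, 30]
[2, 1, 856]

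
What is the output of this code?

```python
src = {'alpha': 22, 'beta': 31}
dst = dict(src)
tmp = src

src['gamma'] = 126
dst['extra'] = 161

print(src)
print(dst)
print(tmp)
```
{'alpha': 22, 'beta': 31, 'gamma': 126}
{'alpha': 22, 'beta': 31, 'extra': 161}
{'alpha': 22, 'beta': 31, 'gamma': 126}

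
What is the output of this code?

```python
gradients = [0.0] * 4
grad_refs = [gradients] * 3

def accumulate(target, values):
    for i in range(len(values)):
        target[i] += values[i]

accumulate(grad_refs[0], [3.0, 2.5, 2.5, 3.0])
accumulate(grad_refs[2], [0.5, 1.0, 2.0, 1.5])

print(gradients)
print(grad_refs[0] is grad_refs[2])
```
[3.5, 3.5, 4.5, 4.5]
True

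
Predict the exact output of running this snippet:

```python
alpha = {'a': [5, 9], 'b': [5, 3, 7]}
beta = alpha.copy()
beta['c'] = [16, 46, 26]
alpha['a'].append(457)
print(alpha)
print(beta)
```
{'a': [5, 9, 457], 'b': [5, 3, 7]}
{'a': [5, 9, 457], 'b': [5, 3, 7], 'c': [16, 46, 26]}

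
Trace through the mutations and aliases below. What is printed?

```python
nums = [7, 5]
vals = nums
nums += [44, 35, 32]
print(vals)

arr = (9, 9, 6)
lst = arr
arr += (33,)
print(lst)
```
[7, 5, 44, 35, 32]
(9, 9, 6)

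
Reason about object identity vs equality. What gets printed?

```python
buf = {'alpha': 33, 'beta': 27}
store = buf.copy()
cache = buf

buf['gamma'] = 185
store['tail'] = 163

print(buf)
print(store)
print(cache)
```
{'alpha': 33, 'beta': 27, 'gamma': 185}
{'alpha': 33, 'beta': 27, 'tail': 163}
{'alpha': 33, 'beta': 27, 'gamma': 185}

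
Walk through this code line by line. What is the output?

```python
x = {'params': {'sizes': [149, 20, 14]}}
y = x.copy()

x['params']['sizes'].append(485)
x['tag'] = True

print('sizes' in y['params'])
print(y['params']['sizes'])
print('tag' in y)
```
True
[149, 20, 14, 485]
False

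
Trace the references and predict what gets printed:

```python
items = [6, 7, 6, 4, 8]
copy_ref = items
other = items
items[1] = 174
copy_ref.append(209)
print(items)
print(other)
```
[6, 174, 6, 4, 8, 209]
[6, 174, 6, 4, 8, 209]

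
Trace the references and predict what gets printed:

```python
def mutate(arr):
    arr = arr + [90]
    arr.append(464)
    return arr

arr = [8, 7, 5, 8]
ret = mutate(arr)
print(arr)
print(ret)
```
[8, 7, 5, 8]
[8, 7, 5, 8, 90, 464]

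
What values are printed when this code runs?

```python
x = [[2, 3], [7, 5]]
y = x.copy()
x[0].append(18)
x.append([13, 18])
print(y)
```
[[2, 3, 18], [7, 5]]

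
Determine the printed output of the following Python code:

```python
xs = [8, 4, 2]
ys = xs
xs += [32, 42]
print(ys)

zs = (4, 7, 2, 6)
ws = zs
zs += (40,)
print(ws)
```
[8, 4, 2, 32, 42]
(4, 7, 2, 6)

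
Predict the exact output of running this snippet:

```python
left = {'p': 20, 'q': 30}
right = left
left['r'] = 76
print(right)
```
{'p': 20, 'q': 30, 'r': 76}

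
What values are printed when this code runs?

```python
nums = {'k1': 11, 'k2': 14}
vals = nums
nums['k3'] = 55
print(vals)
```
{'k1': 11, 'k2': 14, 'k3': 55}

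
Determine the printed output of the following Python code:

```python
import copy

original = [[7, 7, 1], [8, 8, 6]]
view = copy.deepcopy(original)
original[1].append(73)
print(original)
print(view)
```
[[7, 7, 1], [8, 8, 6, 73]]
[[7, 7, 1], [8, 8, 6]]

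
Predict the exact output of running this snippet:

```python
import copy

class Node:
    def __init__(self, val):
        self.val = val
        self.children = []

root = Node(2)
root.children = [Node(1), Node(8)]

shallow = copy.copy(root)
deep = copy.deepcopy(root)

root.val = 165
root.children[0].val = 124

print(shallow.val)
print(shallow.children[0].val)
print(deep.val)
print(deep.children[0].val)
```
2
124
2
1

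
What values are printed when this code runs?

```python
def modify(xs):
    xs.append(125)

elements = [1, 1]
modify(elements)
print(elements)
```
[1, 1, 125]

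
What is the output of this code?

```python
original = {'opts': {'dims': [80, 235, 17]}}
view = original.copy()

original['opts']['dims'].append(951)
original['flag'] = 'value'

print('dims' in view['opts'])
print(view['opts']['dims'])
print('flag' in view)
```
True
[80, 235, 17, 951]
False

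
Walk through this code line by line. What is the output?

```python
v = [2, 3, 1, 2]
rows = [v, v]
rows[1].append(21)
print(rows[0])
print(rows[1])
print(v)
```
[2, 3, 1, 2, 21]
[2, 3, 1, 2, 21]
[2, 3, 1, 2, 21]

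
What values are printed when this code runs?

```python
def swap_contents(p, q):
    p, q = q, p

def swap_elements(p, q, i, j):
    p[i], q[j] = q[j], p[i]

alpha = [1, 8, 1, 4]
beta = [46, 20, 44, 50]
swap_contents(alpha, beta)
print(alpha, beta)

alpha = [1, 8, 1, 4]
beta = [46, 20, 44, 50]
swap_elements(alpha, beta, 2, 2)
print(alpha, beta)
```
[1, 8, 1, 4] [46, 20, 44, 50]
[1, 8, 44, 4] [46, 20, 1, 50]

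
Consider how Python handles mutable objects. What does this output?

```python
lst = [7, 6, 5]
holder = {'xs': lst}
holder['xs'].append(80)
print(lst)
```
[7, 6, 5, 80]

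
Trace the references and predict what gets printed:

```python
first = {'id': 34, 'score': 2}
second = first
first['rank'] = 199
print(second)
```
{'id': 34, 'score': 2, 'rank': 199}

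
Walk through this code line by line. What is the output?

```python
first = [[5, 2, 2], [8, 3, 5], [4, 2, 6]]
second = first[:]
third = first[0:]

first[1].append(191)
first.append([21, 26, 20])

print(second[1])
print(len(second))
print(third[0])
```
[8, 3, 5, 191]
3
[5, 2, 2]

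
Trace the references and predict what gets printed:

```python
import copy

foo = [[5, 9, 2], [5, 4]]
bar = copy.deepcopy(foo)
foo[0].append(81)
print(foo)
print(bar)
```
[[5, 9, 2, 81], [5, 4]]
[[5, 9, 2], [5, 4]]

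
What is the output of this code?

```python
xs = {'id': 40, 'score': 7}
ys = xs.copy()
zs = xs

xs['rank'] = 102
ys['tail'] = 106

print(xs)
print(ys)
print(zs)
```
{'id': 40, 'score': 7, 'rank': 102}
{'id': 40, 'score': 7, 'tail': 106}
{'id': 40, 'score': 7, 'rank': 102}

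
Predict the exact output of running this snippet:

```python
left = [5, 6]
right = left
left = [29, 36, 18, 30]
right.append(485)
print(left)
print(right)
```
[29, 36, 18, 30]
[5, 6, 485]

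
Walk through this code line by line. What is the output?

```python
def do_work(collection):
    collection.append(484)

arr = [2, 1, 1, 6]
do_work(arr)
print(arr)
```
[2, 1, 1, 6, 484]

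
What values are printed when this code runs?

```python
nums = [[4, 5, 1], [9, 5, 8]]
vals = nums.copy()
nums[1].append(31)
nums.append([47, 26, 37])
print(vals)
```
[[4, 5, 1], [9, 5, 8, 31]]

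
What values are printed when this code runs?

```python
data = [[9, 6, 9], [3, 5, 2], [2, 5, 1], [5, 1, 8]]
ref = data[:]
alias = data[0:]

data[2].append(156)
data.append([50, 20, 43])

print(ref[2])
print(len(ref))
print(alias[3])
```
[2, 5, 1, 156]
4
[5, 1, 8]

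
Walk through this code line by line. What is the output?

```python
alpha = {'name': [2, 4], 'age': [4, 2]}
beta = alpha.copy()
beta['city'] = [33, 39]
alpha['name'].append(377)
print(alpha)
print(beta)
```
{'name': [2, 4, 377], 'age': [4, 2]}
{'name': [2, 4, 377], 'age': [4, 2], 'city': [33, 39]}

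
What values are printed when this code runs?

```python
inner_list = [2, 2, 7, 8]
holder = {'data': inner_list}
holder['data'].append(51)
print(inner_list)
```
[2, 2, 7, 8, 51]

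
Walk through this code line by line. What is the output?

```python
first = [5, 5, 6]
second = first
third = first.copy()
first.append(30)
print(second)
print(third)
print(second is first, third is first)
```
[5, 5, 6, 30]
[5, 5, 6]
True False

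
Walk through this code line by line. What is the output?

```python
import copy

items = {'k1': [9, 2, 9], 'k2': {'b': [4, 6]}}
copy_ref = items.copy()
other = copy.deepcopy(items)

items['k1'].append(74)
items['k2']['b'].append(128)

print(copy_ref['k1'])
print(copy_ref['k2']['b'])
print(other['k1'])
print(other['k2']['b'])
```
[9, 2, 9, 74]
[4, 6, 128]
[9, 2, 9]
[4, 6]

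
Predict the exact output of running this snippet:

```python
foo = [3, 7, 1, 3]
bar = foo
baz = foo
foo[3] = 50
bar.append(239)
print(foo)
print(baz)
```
[3, 7, 1, 50, 239]
[3, 7, 1, 50, 239]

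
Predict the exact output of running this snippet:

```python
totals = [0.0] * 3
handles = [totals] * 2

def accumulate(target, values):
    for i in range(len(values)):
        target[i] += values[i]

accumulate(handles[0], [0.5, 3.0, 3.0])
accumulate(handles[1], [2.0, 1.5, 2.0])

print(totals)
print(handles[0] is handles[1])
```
[2.5, 4.5, 5.0]
True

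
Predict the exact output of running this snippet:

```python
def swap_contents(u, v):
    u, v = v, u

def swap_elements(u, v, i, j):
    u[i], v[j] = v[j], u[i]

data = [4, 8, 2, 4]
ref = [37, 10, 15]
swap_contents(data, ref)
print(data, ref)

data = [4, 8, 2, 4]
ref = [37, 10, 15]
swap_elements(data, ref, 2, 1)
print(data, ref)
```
[4, 8, 2, 4] [37, 10, 15]
[4, 8, 10, 4] [37, 2, 15]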